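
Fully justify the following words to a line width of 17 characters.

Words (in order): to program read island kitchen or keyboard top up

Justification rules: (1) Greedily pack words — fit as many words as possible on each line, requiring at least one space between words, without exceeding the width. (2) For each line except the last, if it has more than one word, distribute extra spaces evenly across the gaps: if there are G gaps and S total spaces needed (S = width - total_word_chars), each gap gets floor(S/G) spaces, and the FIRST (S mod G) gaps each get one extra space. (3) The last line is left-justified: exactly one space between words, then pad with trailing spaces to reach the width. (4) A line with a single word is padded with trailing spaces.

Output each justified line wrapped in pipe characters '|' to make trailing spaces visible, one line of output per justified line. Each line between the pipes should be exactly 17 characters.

Line 1: ['to', 'program', 'read'] (min_width=15, slack=2)
Line 2: ['island', 'kitchen', 'or'] (min_width=17, slack=0)
Line 3: ['keyboard', 'top', 'up'] (min_width=15, slack=2)

Answer: |to  program  read|
|island kitchen or|
|keyboard top up  |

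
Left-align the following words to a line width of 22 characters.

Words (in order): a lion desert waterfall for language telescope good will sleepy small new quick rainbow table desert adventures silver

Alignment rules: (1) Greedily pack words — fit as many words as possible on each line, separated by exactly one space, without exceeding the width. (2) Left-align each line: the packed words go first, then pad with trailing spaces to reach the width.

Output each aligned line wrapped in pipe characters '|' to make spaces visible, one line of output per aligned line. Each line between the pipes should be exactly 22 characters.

Line 1: ['a', 'lion', 'desert'] (min_width=13, slack=9)
Line 2: ['waterfall', 'for', 'language'] (min_width=22, slack=0)
Line 3: ['telescope', 'good', 'will'] (min_width=19, slack=3)
Line 4: ['sleepy', 'small', 'new', 'quick'] (min_width=22, slack=0)
Line 5: ['rainbow', 'table', 'desert'] (min_width=20, slack=2)
Line 6: ['adventures', 'silver'] (min_width=17, slack=5)

Answer: |a lion desert         |
|waterfall for language|
|telescope good will   |
|sleepy small new quick|
|rainbow table desert  |
|adventures silver     |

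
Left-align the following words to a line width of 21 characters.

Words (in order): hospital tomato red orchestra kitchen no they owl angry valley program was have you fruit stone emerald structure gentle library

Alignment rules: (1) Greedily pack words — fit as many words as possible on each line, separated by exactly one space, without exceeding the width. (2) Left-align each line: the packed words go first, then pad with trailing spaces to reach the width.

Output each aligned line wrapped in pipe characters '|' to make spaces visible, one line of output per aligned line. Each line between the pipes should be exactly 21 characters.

Answer: |hospital tomato red  |
|orchestra kitchen no |
|they owl angry valley|
|program was have you |
|fruit stone emerald  |
|structure gentle     |
|library              |

Derivation:
Line 1: ['hospital', 'tomato', 'red'] (min_width=19, slack=2)
Line 2: ['orchestra', 'kitchen', 'no'] (min_width=20, slack=1)
Line 3: ['they', 'owl', 'angry', 'valley'] (min_width=21, slack=0)
Line 4: ['program', 'was', 'have', 'you'] (min_width=20, slack=1)
Line 5: ['fruit', 'stone', 'emerald'] (min_width=19, slack=2)
Line 6: ['structure', 'gentle'] (min_width=16, slack=5)
Line 7: ['library'] (min_width=7, slack=14)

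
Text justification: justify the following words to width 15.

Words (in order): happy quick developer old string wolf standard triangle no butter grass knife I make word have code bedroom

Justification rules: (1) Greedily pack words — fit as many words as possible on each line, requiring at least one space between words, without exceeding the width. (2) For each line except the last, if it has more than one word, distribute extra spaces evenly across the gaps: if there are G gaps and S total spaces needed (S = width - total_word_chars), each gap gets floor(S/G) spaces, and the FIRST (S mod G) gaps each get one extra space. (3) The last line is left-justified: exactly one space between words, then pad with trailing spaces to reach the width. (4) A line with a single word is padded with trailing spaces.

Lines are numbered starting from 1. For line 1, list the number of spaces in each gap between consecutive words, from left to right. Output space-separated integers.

Line 1: ['happy', 'quick'] (min_width=11, slack=4)
Line 2: ['developer', 'old'] (min_width=13, slack=2)
Line 3: ['string', 'wolf'] (min_width=11, slack=4)
Line 4: ['standard'] (min_width=8, slack=7)
Line 5: ['triangle', 'no'] (min_width=11, slack=4)
Line 6: ['butter', 'grass'] (min_width=12, slack=3)
Line 7: ['knife', 'I', 'make'] (min_width=12, slack=3)
Line 8: ['word', 'have', 'code'] (min_width=14, slack=1)
Line 9: ['bedroom'] (min_width=7, slack=8)

Answer: 5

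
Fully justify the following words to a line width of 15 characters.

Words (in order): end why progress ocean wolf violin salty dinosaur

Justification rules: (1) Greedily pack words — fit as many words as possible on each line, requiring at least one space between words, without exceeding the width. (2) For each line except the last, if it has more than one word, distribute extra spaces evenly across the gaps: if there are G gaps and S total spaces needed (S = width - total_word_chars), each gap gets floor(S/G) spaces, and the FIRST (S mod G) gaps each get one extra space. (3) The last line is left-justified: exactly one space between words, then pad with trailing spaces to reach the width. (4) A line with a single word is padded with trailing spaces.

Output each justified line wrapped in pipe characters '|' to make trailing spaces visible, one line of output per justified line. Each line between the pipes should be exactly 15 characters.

Line 1: ['end', 'why'] (min_width=7, slack=8)
Line 2: ['progress', 'ocean'] (min_width=14, slack=1)
Line 3: ['wolf', 'violin'] (min_width=11, slack=4)
Line 4: ['salty', 'dinosaur'] (min_width=14, slack=1)

Answer: |end         why|
|progress  ocean|
|wolf     violin|
|salty dinosaur |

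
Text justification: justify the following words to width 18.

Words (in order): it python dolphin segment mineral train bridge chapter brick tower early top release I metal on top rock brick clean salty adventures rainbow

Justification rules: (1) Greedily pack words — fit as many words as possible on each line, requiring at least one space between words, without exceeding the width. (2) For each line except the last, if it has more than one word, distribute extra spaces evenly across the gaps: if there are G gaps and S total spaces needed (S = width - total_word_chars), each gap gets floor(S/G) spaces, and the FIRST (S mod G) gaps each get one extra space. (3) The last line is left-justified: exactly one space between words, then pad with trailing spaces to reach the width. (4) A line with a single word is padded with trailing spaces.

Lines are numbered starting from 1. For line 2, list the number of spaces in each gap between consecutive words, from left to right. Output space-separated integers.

Answer: 4

Derivation:
Line 1: ['it', 'python', 'dolphin'] (min_width=17, slack=1)
Line 2: ['segment', 'mineral'] (min_width=15, slack=3)
Line 3: ['train', 'bridge'] (min_width=12, slack=6)
Line 4: ['chapter', 'brick'] (min_width=13, slack=5)
Line 5: ['tower', 'early', 'top'] (min_width=15, slack=3)
Line 6: ['release', 'I', 'metal', 'on'] (min_width=18, slack=0)
Line 7: ['top', 'rock', 'brick'] (min_width=14, slack=4)
Line 8: ['clean', 'salty'] (min_width=11, slack=7)
Line 9: ['adventures', 'rainbow'] (min_width=18, slack=0)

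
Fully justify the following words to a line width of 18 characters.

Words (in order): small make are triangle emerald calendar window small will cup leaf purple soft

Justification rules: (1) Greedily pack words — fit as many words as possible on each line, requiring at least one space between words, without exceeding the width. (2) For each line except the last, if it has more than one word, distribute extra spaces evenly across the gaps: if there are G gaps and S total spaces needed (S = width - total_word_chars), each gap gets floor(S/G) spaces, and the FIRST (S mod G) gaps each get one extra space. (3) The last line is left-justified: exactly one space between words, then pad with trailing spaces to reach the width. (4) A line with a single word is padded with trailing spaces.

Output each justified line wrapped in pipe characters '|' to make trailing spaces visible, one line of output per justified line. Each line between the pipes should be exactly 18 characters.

Line 1: ['small', 'make', 'are'] (min_width=14, slack=4)
Line 2: ['triangle', 'emerald'] (min_width=16, slack=2)
Line 3: ['calendar', 'window'] (min_width=15, slack=3)
Line 4: ['small', 'will', 'cup'] (min_width=14, slack=4)
Line 5: ['leaf', 'purple', 'soft'] (min_width=16, slack=2)

Answer: |small   make   are|
|triangle   emerald|
|calendar    window|
|small   will   cup|
|leaf purple soft  |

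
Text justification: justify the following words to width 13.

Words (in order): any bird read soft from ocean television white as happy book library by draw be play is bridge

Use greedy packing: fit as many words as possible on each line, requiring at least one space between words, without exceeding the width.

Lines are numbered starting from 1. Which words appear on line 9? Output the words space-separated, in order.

Answer: is bridge

Derivation:
Line 1: ['any', 'bird', 'read'] (min_width=13, slack=0)
Line 2: ['soft', 'from'] (min_width=9, slack=4)
Line 3: ['ocean'] (min_width=5, slack=8)
Line 4: ['television'] (min_width=10, slack=3)
Line 5: ['white', 'as'] (min_width=8, slack=5)
Line 6: ['happy', 'book'] (min_width=10, slack=3)
Line 7: ['library', 'by'] (min_width=10, slack=3)
Line 8: ['draw', 'be', 'play'] (min_width=12, slack=1)
Line 9: ['is', 'bridge'] (min_width=9, slack=4)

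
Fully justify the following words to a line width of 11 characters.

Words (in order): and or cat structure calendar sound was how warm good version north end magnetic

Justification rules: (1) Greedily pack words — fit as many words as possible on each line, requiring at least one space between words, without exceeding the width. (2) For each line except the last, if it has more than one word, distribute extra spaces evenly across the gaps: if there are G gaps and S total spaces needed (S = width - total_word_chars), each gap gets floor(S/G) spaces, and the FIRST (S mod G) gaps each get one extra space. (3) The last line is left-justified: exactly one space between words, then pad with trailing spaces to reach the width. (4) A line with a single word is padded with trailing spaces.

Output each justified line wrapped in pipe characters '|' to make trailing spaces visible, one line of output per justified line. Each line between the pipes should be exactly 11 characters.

Line 1: ['and', 'or', 'cat'] (min_width=10, slack=1)
Line 2: ['structure'] (min_width=9, slack=2)
Line 3: ['calendar'] (min_width=8, slack=3)
Line 4: ['sound', 'was'] (min_width=9, slack=2)
Line 5: ['how', 'warm'] (min_width=8, slack=3)
Line 6: ['good'] (min_width=4, slack=7)
Line 7: ['version'] (min_width=7, slack=4)
Line 8: ['north', 'end'] (min_width=9, slack=2)
Line 9: ['magnetic'] (min_width=8, slack=3)

Answer: |and  or cat|
|structure  |
|calendar   |
|sound   was|
|how    warm|
|good       |
|version    |
|north   end|
|magnetic   |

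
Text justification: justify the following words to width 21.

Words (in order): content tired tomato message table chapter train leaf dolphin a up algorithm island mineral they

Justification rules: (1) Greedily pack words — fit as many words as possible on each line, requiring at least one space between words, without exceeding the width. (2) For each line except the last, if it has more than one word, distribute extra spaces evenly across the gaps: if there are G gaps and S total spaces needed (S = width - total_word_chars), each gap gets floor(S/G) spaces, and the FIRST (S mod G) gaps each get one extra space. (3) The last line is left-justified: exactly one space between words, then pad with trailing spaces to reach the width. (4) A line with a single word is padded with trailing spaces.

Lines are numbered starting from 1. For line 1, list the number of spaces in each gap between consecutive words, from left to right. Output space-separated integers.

Answer: 2 1

Derivation:
Line 1: ['content', 'tired', 'tomato'] (min_width=20, slack=1)
Line 2: ['message', 'table', 'chapter'] (min_width=21, slack=0)
Line 3: ['train', 'leaf', 'dolphin', 'a'] (min_width=20, slack=1)
Line 4: ['up', 'algorithm', 'island'] (min_width=19, slack=2)
Line 5: ['mineral', 'they'] (min_width=12, slack=9)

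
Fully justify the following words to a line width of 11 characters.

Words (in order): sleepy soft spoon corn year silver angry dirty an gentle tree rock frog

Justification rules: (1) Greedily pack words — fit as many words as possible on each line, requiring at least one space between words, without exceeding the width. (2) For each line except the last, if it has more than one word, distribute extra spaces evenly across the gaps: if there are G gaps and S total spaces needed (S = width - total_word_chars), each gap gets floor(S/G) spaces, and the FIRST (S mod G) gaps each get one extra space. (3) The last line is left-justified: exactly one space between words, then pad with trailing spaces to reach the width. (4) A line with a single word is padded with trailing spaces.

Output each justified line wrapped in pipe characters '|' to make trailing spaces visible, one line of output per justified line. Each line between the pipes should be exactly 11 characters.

Line 1: ['sleepy', 'soft'] (min_width=11, slack=0)
Line 2: ['spoon', 'corn'] (min_width=10, slack=1)
Line 3: ['year', 'silver'] (min_width=11, slack=0)
Line 4: ['angry', 'dirty'] (min_width=11, slack=0)
Line 5: ['an', 'gentle'] (min_width=9, slack=2)
Line 6: ['tree', 'rock'] (min_width=9, slack=2)
Line 7: ['frog'] (min_width=4, slack=7)

Answer: |sleepy soft|
|spoon  corn|
|year silver|
|angry dirty|
|an   gentle|
|tree   rock|
|frog       |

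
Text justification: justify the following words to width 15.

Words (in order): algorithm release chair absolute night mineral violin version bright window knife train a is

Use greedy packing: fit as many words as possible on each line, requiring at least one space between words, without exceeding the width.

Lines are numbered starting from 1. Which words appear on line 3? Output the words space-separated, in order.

Answer: absolute night

Derivation:
Line 1: ['algorithm'] (min_width=9, slack=6)
Line 2: ['release', 'chair'] (min_width=13, slack=2)
Line 3: ['absolute', 'night'] (min_width=14, slack=1)
Line 4: ['mineral', 'violin'] (min_width=14, slack=1)
Line 5: ['version', 'bright'] (min_width=14, slack=1)
Line 6: ['window', 'knife'] (min_width=12, slack=3)
Line 7: ['train', 'a', 'is'] (min_width=10, slack=5)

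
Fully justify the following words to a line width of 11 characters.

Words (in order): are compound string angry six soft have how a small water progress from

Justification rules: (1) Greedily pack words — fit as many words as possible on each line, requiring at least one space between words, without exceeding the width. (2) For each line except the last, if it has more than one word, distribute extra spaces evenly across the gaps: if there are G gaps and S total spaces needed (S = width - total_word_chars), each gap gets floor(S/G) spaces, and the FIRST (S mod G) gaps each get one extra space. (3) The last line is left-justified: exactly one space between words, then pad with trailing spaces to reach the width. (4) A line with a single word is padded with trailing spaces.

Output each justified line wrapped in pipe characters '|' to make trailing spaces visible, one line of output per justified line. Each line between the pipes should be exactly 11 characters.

Line 1: ['are'] (min_width=3, slack=8)
Line 2: ['compound'] (min_width=8, slack=3)
Line 3: ['string'] (min_width=6, slack=5)
Line 4: ['angry', 'six'] (min_width=9, slack=2)
Line 5: ['soft', 'have'] (min_width=9, slack=2)
Line 6: ['how', 'a', 'small'] (min_width=11, slack=0)
Line 7: ['water'] (min_width=5, slack=6)
Line 8: ['progress'] (min_width=8, slack=3)
Line 9: ['from'] (min_width=4, slack=7)

Answer: |are        |
|compound   |
|string     |
|angry   six|
|soft   have|
|how a small|
|water      |
|progress   |
|from       |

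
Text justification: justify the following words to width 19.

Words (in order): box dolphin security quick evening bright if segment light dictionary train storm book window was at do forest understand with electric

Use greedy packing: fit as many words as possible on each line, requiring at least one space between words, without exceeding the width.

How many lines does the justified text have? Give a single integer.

Answer: 9

Derivation:
Line 1: ['box', 'dolphin'] (min_width=11, slack=8)
Line 2: ['security', 'quick'] (min_width=14, slack=5)
Line 3: ['evening', 'bright', 'if'] (min_width=17, slack=2)
Line 4: ['segment', 'light'] (min_width=13, slack=6)
Line 5: ['dictionary', 'train'] (min_width=16, slack=3)
Line 6: ['storm', 'book', 'window'] (min_width=17, slack=2)
Line 7: ['was', 'at', 'do', 'forest'] (min_width=16, slack=3)
Line 8: ['understand', 'with'] (min_width=15, slack=4)
Line 9: ['electric'] (min_width=8, slack=11)
Total lines: 9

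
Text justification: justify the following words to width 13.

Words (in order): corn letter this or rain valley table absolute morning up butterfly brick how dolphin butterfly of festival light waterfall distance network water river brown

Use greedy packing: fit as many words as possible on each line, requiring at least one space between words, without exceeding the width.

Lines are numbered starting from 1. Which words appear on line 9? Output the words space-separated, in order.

Answer: butterfly of

Derivation:
Line 1: ['corn', 'letter'] (min_width=11, slack=2)
Line 2: ['this', 'or', 'rain'] (min_width=12, slack=1)
Line 3: ['valley', 'table'] (min_width=12, slack=1)
Line 4: ['absolute'] (min_width=8, slack=5)
Line 5: ['morning', 'up'] (min_width=10, slack=3)
Line 6: ['butterfly'] (min_width=9, slack=4)
Line 7: ['brick', 'how'] (min_width=9, slack=4)
Line 8: ['dolphin'] (min_width=7, slack=6)
Line 9: ['butterfly', 'of'] (min_width=12, slack=1)
Line 10: ['festival'] (min_width=8, slack=5)
Line 11: ['light'] (min_width=5, slack=8)
Line 12: ['waterfall'] (min_width=9, slack=4)
Line 13: ['distance'] (min_width=8, slack=5)
Line 14: ['network', 'water'] (min_width=13, slack=0)
Line 15: ['river', 'brown'] (min_width=11, slack=2)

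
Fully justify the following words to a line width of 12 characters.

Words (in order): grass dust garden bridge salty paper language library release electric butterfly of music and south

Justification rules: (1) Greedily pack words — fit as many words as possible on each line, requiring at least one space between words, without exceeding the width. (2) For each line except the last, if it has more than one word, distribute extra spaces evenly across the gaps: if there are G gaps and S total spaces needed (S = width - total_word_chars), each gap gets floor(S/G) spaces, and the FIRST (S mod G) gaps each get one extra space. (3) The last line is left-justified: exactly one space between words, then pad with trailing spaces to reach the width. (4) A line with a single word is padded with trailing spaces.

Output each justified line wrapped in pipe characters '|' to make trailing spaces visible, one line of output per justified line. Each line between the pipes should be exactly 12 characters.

Answer: |grass   dust|
|garden      |
|bridge salty|
|paper       |
|language    |
|library     |
|release     |
|electric    |
|butterfly of|
|music    and|
|south       |

Derivation:
Line 1: ['grass', 'dust'] (min_width=10, slack=2)
Line 2: ['garden'] (min_width=6, slack=6)
Line 3: ['bridge', 'salty'] (min_width=12, slack=0)
Line 4: ['paper'] (min_width=5, slack=7)
Line 5: ['language'] (min_width=8, slack=4)
Line 6: ['library'] (min_width=7, slack=5)
Line 7: ['release'] (min_width=7, slack=5)
Line 8: ['electric'] (min_width=8, slack=4)
Line 9: ['butterfly', 'of'] (min_width=12, slack=0)
Line 10: ['music', 'and'] (min_width=9, slack=3)
Line 11: ['south'] (min_width=5, slack=7)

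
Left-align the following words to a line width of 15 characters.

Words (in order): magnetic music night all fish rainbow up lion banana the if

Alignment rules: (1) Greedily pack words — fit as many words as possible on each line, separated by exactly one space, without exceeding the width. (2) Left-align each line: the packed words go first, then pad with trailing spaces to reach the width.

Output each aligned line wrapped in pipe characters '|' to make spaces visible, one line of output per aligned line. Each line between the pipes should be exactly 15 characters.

Answer: |magnetic music |
|night all fish |
|rainbow up lion|
|banana the if  |

Derivation:
Line 1: ['magnetic', 'music'] (min_width=14, slack=1)
Line 2: ['night', 'all', 'fish'] (min_width=14, slack=1)
Line 3: ['rainbow', 'up', 'lion'] (min_width=15, slack=0)
Line 4: ['banana', 'the', 'if'] (min_width=13, slack=2)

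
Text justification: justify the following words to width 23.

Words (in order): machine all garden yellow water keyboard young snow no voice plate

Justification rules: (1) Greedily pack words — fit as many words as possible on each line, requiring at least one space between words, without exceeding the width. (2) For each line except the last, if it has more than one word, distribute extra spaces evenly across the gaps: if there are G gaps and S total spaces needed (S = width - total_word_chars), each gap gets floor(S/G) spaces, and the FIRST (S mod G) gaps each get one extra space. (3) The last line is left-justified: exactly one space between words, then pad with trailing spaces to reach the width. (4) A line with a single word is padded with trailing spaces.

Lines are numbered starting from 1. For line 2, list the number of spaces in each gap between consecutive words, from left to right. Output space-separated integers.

Line 1: ['machine', 'all', 'garden'] (min_width=18, slack=5)
Line 2: ['yellow', 'water', 'keyboard'] (min_width=21, slack=2)
Line 3: ['young', 'snow', 'no', 'voice'] (min_width=19, slack=4)
Line 4: ['plate'] (min_width=5, slack=18)

Answer: 2 2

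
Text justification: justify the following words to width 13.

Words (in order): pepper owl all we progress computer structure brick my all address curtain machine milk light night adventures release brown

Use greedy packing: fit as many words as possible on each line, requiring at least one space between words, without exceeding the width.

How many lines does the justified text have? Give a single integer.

Answer: 12

Derivation:
Line 1: ['pepper', 'owl'] (min_width=10, slack=3)
Line 2: ['all', 'we'] (min_width=6, slack=7)
Line 3: ['progress'] (min_width=8, slack=5)
Line 4: ['computer'] (min_width=8, slack=5)
Line 5: ['structure'] (min_width=9, slack=4)
Line 6: ['brick', 'my', 'all'] (min_width=12, slack=1)
Line 7: ['address'] (min_width=7, slack=6)
Line 8: ['curtain'] (min_width=7, slack=6)
Line 9: ['machine', 'milk'] (min_width=12, slack=1)
Line 10: ['light', 'night'] (min_width=11, slack=2)
Line 11: ['adventures'] (min_width=10, slack=3)
Line 12: ['release', 'brown'] (min_width=13, slack=0)
Total lines: 12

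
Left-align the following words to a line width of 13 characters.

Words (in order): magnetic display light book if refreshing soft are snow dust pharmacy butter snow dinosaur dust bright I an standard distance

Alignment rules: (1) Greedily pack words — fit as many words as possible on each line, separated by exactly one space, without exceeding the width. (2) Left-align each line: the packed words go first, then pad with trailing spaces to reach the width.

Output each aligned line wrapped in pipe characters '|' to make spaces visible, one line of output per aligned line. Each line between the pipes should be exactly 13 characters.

Line 1: ['magnetic'] (min_width=8, slack=5)
Line 2: ['display', 'light'] (min_width=13, slack=0)
Line 3: ['book', 'if'] (min_width=7, slack=6)
Line 4: ['refreshing'] (min_width=10, slack=3)
Line 5: ['soft', 'are', 'snow'] (min_width=13, slack=0)
Line 6: ['dust', 'pharmacy'] (min_width=13, slack=0)
Line 7: ['butter', 'snow'] (min_width=11, slack=2)
Line 8: ['dinosaur', 'dust'] (min_width=13, slack=0)
Line 9: ['bright', 'I', 'an'] (min_width=11, slack=2)
Line 10: ['standard'] (min_width=8, slack=5)
Line 11: ['distance'] (min_width=8, slack=5)

Answer: |magnetic     |
|display light|
|book if      |
|refreshing   |
|soft are snow|
|dust pharmacy|
|butter snow  |
|dinosaur dust|
|bright I an  |
|standard     |
|distance     |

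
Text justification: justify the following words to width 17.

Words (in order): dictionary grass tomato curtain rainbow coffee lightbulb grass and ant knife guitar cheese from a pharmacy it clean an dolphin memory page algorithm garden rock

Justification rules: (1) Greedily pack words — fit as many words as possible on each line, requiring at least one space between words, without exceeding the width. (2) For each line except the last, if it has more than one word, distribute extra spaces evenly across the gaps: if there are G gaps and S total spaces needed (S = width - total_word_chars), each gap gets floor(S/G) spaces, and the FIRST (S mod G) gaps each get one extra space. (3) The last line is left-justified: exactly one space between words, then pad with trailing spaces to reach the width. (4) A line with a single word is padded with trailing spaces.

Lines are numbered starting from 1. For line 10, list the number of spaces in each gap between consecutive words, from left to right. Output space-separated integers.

Answer: 4

Derivation:
Line 1: ['dictionary', 'grass'] (min_width=16, slack=1)
Line 2: ['tomato', 'curtain'] (min_width=14, slack=3)
Line 3: ['rainbow', 'coffee'] (min_width=14, slack=3)
Line 4: ['lightbulb', 'grass'] (min_width=15, slack=2)
Line 5: ['and', 'ant', 'knife'] (min_width=13, slack=4)
Line 6: ['guitar', 'cheese'] (min_width=13, slack=4)
Line 7: ['from', 'a', 'pharmacy'] (min_width=15, slack=2)
Line 8: ['it', 'clean', 'an'] (min_width=11, slack=6)
Line 9: ['dolphin', 'memory'] (min_width=14, slack=3)
Line 10: ['page', 'algorithm'] (min_width=14, slack=3)
Line 11: ['garden', 'rock'] (min_width=11, slack=6)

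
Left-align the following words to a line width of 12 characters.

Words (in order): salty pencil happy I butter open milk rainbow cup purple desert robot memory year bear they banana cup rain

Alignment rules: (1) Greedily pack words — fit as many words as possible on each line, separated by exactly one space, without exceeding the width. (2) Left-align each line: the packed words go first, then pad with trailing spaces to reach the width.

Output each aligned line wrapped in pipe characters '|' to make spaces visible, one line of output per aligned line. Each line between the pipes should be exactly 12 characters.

Answer: |salty pencil|
|happy I     |
|butter open |
|milk rainbow|
|cup purple  |
|desert robot|
|memory year |
|bear they   |
|banana cup  |
|rain        |

Derivation:
Line 1: ['salty', 'pencil'] (min_width=12, slack=0)
Line 2: ['happy', 'I'] (min_width=7, slack=5)
Line 3: ['butter', 'open'] (min_width=11, slack=1)
Line 4: ['milk', 'rainbow'] (min_width=12, slack=0)
Line 5: ['cup', 'purple'] (min_width=10, slack=2)
Line 6: ['desert', 'robot'] (min_width=12, slack=0)
Line 7: ['memory', 'year'] (min_width=11, slack=1)
Line 8: ['bear', 'they'] (min_width=9, slack=3)
Line 9: ['banana', 'cup'] (min_width=10, slack=2)
Line 10: ['rain'] (min_width=4, slack=8)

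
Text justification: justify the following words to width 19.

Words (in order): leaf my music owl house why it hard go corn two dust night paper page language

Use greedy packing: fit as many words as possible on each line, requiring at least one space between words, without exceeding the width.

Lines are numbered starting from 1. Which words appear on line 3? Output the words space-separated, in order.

Answer: go corn two dust

Derivation:
Line 1: ['leaf', 'my', 'music', 'owl'] (min_width=17, slack=2)
Line 2: ['house', 'why', 'it', 'hard'] (min_width=17, slack=2)
Line 3: ['go', 'corn', 'two', 'dust'] (min_width=16, slack=3)
Line 4: ['night', 'paper', 'page'] (min_width=16, slack=3)
Line 5: ['language'] (min_width=8, slack=11)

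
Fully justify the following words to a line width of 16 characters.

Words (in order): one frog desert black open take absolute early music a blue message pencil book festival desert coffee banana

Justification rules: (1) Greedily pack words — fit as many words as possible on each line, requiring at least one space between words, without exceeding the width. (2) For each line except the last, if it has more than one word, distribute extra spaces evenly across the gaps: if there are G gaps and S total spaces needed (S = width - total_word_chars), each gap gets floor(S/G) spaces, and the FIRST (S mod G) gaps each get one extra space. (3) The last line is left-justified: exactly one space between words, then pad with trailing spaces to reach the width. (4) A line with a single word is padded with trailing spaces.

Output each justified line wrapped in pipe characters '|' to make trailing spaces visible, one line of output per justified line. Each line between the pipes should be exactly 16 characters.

Answer: |one  frog desert|
|black  open take|
|absolute   early|
|music   a   blue|
|message   pencil|
|book    festival|
|desert    coffee|
|banana          |

Derivation:
Line 1: ['one', 'frog', 'desert'] (min_width=15, slack=1)
Line 2: ['black', 'open', 'take'] (min_width=15, slack=1)
Line 3: ['absolute', 'early'] (min_width=14, slack=2)
Line 4: ['music', 'a', 'blue'] (min_width=12, slack=4)
Line 5: ['message', 'pencil'] (min_width=14, slack=2)
Line 6: ['book', 'festival'] (min_width=13, slack=3)
Line 7: ['desert', 'coffee'] (min_width=13, slack=3)
Line 8: ['banana'] (min_width=6, slack=10)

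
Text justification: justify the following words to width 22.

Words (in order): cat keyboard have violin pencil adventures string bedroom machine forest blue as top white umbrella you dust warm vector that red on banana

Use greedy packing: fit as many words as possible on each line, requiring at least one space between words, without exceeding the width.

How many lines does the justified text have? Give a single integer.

Line 1: ['cat', 'keyboard', 'have'] (min_width=17, slack=5)
Line 2: ['violin', 'pencil'] (min_width=13, slack=9)
Line 3: ['adventures', 'string'] (min_width=17, slack=5)
Line 4: ['bedroom', 'machine', 'forest'] (min_width=22, slack=0)
Line 5: ['blue', 'as', 'top', 'white'] (min_width=17, slack=5)
Line 6: ['umbrella', 'you', 'dust', 'warm'] (min_width=22, slack=0)
Line 7: ['vector', 'that', 'red', 'on'] (min_width=18, slack=4)
Line 8: ['banana'] (min_width=6, slack=16)
Total lines: 8

Answer: 8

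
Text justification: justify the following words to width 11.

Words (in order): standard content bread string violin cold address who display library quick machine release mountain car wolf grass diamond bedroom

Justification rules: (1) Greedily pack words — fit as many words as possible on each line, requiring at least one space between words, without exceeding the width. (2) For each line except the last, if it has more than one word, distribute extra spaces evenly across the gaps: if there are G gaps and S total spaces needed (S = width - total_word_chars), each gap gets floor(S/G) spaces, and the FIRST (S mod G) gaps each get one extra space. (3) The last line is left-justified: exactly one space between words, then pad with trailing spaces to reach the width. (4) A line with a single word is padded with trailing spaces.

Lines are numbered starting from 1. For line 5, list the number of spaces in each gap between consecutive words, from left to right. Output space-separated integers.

Answer: 1

Derivation:
Line 1: ['standard'] (min_width=8, slack=3)
Line 2: ['content'] (min_width=7, slack=4)
Line 3: ['bread'] (min_width=5, slack=6)
Line 4: ['string'] (min_width=6, slack=5)
Line 5: ['violin', 'cold'] (min_width=11, slack=0)
Line 6: ['address', 'who'] (min_width=11, slack=0)
Line 7: ['display'] (min_width=7, slack=4)
Line 8: ['library'] (min_width=7, slack=4)
Line 9: ['quick'] (min_width=5, slack=6)
Line 10: ['machine'] (min_width=7, slack=4)
Line 11: ['release'] (min_width=7, slack=4)
Line 12: ['mountain'] (min_width=8, slack=3)
Line 13: ['car', 'wolf'] (min_width=8, slack=3)
Line 14: ['grass'] (min_width=5, slack=6)
Line 15: ['diamond'] (min_width=7, slack=4)
Line 16: ['bedroom'] (min_width=7, slack=4)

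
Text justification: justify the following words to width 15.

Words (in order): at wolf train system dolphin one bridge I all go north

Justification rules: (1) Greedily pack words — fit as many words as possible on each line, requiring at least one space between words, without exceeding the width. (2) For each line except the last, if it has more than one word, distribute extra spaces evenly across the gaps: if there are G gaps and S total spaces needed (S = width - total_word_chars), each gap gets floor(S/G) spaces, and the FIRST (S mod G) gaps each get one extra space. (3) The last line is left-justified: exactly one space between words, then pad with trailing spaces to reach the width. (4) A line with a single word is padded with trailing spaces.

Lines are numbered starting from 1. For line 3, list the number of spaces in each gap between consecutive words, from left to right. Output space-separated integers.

Line 1: ['at', 'wolf', 'train'] (min_width=13, slack=2)
Line 2: ['system', 'dolphin'] (min_width=14, slack=1)
Line 3: ['one', 'bridge', 'I'] (min_width=12, slack=3)
Line 4: ['all', 'go', 'north'] (min_width=12, slack=3)

Answer: 3 2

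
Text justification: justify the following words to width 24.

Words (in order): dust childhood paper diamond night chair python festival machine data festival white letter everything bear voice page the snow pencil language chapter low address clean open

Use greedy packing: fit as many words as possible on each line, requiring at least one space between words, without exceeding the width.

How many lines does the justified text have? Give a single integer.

Answer: 8

Derivation:
Line 1: ['dust', 'childhood', 'paper'] (min_width=20, slack=4)
Line 2: ['diamond', 'night', 'chair'] (min_width=19, slack=5)
Line 3: ['python', 'festival', 'machine'] (min_width=23, slack=1)
Line 4: ['data', 'festival', 'white'] (min_width=19, slack=5)
Line 5: ['letter', 'everything', 'bear'] (min_width=22, slack=2)
Line 6: ['voice', 'page', 'the', 'snow'] (min_width=19, slack=5)
Line 7: ['pencil', 'language', 'chapter'] (min_width=23, slack=1)
Line 8: ['low', 'address', 'clean', 'open'] (min_width=22, slack=2)
Total lines: 8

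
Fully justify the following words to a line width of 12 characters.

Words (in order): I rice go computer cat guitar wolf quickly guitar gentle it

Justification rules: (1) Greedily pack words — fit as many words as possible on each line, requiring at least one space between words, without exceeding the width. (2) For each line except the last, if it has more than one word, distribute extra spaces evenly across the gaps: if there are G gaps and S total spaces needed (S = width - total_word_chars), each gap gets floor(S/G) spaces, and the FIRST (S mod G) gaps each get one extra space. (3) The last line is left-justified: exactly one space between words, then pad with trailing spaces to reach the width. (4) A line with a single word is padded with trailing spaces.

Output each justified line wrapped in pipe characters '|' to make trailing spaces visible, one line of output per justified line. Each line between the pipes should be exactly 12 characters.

Line 1: ['I', 'rice', 'go'] (min_width=9, slack=3)
Line 2: ['computer', 'cat'] (min_width=12, slack=0)
Line 3: ['guitar', 'wolf'] (min_width=11, slack=1)
Line 4: ['quickly'] (min_width=7, slack=5)
Line 5: ['guitar'] (min_width=6, slack=6)
Line 6: ['gentle', 'it'] (min_width=9, slack=3)

Answer: |I   rice  go|
|computer cat|
|guitar  wolf|
|quickly     |
|guitar      |
|gentle it   |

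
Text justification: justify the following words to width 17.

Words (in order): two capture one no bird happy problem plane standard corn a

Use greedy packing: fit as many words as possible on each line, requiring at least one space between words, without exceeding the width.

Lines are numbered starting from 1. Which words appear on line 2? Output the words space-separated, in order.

Line 1: ['two', 'capture', 'one'] (min_width=15, slack=2)
Line 2: ['no', 'bird', 'happy'] (min_width=13, slack=4)
Line 3: ['problem', 'plane'] (min_width=13, slack=4)
Line 4: ['standard', 'corn', 'a'] (min_width=15, slack=2)

Answer: no bird happy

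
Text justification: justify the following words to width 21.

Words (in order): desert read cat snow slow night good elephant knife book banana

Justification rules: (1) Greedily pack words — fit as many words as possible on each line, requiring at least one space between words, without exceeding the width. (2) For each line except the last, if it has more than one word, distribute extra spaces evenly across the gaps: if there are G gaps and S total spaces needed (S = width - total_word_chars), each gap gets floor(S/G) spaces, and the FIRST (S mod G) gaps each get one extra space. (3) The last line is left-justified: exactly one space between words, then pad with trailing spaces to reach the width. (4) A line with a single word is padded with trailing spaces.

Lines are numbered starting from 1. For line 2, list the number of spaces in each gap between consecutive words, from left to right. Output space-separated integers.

Answer: 4 4

Derivation:
Line 1: ['desert', 'read', 'cat', 'snow'] (min_width=20, slack=1)
Line 2: ['slow', 'night', 'good'] (min_width=15, slack=6)
Line 3: ['elephant', 'knife', 'book'] (min_width=19, slack=2)
Line 4: ['banana'] (min_width=6, slack=15)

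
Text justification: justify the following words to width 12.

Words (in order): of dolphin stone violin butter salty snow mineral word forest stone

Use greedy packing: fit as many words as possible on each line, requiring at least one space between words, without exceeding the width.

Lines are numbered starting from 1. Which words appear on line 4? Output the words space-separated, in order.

Answer: snow mineral

Derivation:
Line 1: ['of', 'dolphin'] (min_width=10, slack=2)
Line 2: ['stone', 'violin'] (min_width=12, slack=0)
Line 3: ['butter', 'salty'] (min_width=12, slack=0)
Line 4: ['snow', 'mineral'] (min_width=12, slack=0)
Line 5: ['word', 'forest'] (min_width=11, slack=1)
Line 6: ['stone'] (min_width=5, slack=7)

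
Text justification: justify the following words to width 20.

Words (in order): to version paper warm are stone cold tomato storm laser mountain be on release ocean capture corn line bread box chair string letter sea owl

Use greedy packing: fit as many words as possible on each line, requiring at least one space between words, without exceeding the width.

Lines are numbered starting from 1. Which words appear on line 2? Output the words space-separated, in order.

Answer: warm are stone cold

Derivation:
Line 1: ['to', 'version', 'paper'] (min_width=16, slack=4)
Line 2: ['warm', 'are', 'stone', 'cold'] (min_width=19, slack=1)
Line 3: ['tomato', 'storm', 'laser'] (min_width=18, slack=2)
Line 4: ['mountain', 'be', 'on'] (min_width=14, slack=6)
Line 5: ['release', 'ocean'] (min_width=13, slack=7)
Line 6: ['capture', 'corn', 'line'] (min_width=17, slack=3)
Line 7: ['bread', 'box', 'chair'] (min_width=15, slack=5)
Line 8: ['string', 'letter', 'sea'] (min_width=17, slack=3)
Line 9: ['owl'] (min_width=3, slack=17)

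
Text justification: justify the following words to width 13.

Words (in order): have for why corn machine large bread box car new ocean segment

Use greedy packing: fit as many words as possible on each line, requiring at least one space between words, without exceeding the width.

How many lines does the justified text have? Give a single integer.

Answer: 5

Derivation:
Line 1: ['have', 'for', 'why'] (min_width=12, slack=1)
Line 2: ['corn', 'machine'] (min_width=12, slack=1)
Line 3: ['large', 'bread'] (min_width=11, slack=2)
Line 4: ['box', 'car', 'new'] (min_width=11, slack=2)
Line 5: ['ocean', 'segment'] (min_width=13, slack=0)
Total lines: 5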